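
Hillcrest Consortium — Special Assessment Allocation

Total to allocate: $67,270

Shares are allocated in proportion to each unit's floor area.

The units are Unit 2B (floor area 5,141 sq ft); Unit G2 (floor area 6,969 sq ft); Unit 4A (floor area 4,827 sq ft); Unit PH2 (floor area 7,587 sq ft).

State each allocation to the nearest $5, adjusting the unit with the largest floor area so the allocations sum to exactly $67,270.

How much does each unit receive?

Total floor area = 5,141 + 6,969 + 4,827 + 7,587 = 24,524.
Unrounded shares: Unit 2B 14,101.90; Unit G2 19,116.16; Unit 4A 13,240.59; Unit PH2 20,811.35.
At nearest $5: Unit 2B $14,100; Unit G2 $19,115; Unit 4A $13,240; Unit PH2 $20,810. Sum = $67,265.
Difference $67,270 − $67,265 = +$5 applied to largest floor area (Unit PH2): Unit PH2 becomes $20,815.

Unit 2B: $14,100 · Unit G2: $19,115 · Unit 4A: $13,240 · Unit PH2: $20,815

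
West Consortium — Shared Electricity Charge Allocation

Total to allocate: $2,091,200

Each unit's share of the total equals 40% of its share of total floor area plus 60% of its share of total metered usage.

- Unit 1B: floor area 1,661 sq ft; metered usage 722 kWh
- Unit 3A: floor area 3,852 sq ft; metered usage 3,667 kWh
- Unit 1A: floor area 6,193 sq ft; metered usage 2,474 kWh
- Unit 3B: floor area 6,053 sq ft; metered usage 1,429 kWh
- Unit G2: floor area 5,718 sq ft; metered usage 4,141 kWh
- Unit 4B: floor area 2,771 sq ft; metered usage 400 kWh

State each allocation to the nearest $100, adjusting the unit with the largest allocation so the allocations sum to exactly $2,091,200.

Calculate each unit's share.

Totals — floor area 26,248, metered usage 12,833.
Composite weights (40% floor area + 60% metered usage): Unit 1B 0.0591; Unit 3A 0.2302; Unit 1A 0.2100; Unit 3B 0.1591; Unit G2 0.2807; Unit 4B 0.0609.
Unrounded shares: Unit 1B 123,525.36; Unit 3A 481,290.15; Unit 1A 439,250.81; Unit 3B 332,616.53; Unit G2 587,100.83; Unit 4B 127,416.32.
After rounding ($100): Unit 1B $123,500; Unit 3A $481,300; Unit 1A $439,300; Unit 3B $332,600; Unit G2 $587,100; Unit 4B $127,400. Sum = $2,091,200.
No rounding difference to absorb.

Unit 1B: $123,500 · Unit 3A: $481,300 · Unit 1A: $439,300 · Unit 3B: $332,600 · Unit G2: $587,100 · Unit 4B: $127,400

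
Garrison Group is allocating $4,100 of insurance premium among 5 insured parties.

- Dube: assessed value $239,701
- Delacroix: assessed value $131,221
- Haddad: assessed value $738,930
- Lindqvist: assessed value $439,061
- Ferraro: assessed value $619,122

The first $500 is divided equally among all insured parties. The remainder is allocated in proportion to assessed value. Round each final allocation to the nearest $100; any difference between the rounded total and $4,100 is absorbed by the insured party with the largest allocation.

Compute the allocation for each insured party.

$500 shared equally gives $100 per insured party.
Remainder $3,600 by assessed value (total 2,168,035): Dube 398.02 → $400; Delacroix 217.89 → $200; Haddad 1,226.99 → $1,200; Lindqvist 729.06 → $700; Ferraro 1,028.05 → $1,000.
Rounding difference +$100 on remainder applied to Haddad.
Totals: Dube $100 + $400 = $500; Delacroix $100 + $200 = $300; Haddad $100 + $1,300 = $1,400; Lindqvist $100 + $700 = $800; Ferraro $100 + $1,000 = $1,100.

Dube: $500; Delacroix: $300; Haddad: $1,400; Lindqvist: $800; Ferraro: $1,100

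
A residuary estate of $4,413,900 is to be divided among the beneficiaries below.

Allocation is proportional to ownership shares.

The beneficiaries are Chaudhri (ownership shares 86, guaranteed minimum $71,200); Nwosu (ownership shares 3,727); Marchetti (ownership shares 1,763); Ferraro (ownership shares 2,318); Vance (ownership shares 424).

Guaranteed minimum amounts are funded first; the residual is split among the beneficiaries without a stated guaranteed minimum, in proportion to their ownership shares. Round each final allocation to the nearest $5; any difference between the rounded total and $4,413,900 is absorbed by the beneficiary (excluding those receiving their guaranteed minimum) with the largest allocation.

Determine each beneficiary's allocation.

Chaudhri: $71,200; Nwosu: $1,966,140; Marchetti: $930,050; Ferraro: $1,222,835; Vance: $223,675

Fund the minimums — Chaudhri $71,200. Balance $4,342,700.
Balance split over remaining ownership shares 8,232: Nwosu 1,966,137.38 → $1,966,135; Marchetti 930,051.03 → $930,050; Ferraro 1,222,835.11 → $1,222,835; Vance 223,676.48 → $223,675.
Rounding difference +$5 applied to Nwosu → $1,966,140.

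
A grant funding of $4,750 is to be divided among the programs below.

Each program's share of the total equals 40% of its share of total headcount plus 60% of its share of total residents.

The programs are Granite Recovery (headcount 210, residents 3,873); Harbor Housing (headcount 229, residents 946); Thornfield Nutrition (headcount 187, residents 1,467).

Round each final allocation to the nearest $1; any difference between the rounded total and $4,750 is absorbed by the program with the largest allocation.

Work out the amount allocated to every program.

Granite Recovery: $2,393 | Harbor Housing: $1,124 | Thornfield Nutrition: $1,233

Headcount total 626; residents total 6,286.
Combined weights (40% headcount + 60% residents): Granite Recovery 0.5039; Harbor Housing 0.2366; Thornfield Nutrition 0.2595.
Raw shares: Granite Recovery 2,393.35; Harbor Housing 1,123.95; Thornfield Nutrition 1,232.69.
Rounded to nearest $1: Granite Recovery $2,393; Harbor Housing $1,124; Thornfield Nutrition $1,233. Sum = $4,750.
No rounding difference to absorb.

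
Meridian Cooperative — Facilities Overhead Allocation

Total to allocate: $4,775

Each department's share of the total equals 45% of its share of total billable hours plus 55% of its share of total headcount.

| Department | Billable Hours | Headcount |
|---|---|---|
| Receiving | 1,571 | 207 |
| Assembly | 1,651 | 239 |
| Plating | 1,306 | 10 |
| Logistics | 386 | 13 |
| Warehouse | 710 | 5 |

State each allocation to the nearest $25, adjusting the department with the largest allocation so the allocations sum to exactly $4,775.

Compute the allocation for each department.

Billable hours total 5,624; headcount total 474.
Blended shares (45% billable hours + 55% headcount): Receiving 0.3659; Assembly 0.4094; Plating 0.1161; Logistics 0.0460; Warehouse 0.0626.
Unrounded shares: Receiving 1,747.14; Assembly 1,955.00; Plating 554.39; Logistics 219.51; Warehouse 298.97.
After rounding ($25): Receiving $1,750; Assembly $1,950; Plating $550; Logistics $225; Warehouse $300. Sum = $4,775.
Rounded total matches; no reconciliation needed.

Receiving: $1,750 | Assembly: $1,950 | Plating: $550 | Logistics: $225 | Warehouse: $300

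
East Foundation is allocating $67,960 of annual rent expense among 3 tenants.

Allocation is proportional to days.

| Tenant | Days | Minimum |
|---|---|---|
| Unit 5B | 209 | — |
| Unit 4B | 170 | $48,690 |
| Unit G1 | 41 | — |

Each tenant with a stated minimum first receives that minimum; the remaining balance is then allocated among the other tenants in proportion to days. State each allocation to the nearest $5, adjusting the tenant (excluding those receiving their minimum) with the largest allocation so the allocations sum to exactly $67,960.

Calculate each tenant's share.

Unit 5B: $16,110; Unit 4B: $48,690; Unit G1: $3,160

Guaranteed amounts: Unit 4B $48,690. Remaining pool $19,270.
Remaining pool split over remaining days 250: Unit 5B 16,109.72 → $16,110; Unit G1 3,160.28 → $3,160.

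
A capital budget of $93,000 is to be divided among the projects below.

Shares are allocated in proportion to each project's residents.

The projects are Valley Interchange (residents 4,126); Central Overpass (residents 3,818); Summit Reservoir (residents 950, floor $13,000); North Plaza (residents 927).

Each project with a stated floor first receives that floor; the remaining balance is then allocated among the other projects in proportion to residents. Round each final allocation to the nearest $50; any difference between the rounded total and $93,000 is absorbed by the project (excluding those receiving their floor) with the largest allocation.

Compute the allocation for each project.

Minimums first: Summit Reservoir $13,000. Residual $80,000.
Residual split over remaining residents 8,871: Valley Interchange 37,208.88 → $37,200; Central Overpass 34,431.29 → $34,450; North Plaza 8,359.82 → $8,350.

Valley Interchange: $37,200 · Central Overpass: $34,450 · Summit Reservoir: $13,000 · North Plaza: $8,350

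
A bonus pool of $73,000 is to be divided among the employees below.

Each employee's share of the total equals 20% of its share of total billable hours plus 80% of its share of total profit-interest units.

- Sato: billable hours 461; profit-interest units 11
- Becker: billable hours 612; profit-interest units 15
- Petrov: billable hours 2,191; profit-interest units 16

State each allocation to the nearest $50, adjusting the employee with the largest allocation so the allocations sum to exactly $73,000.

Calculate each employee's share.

Sato: $17,350; Becker: $23,600; Petrov: $32,050

Billable hours total 3,264; profit-interest units total 42.
Composite weights (20% billable hours + 80% profit-interest units): Sato 0.2378; Becker 0.3232; Petrov 0.4390.
Pro-rata amounts: Sato 17,357.31; Becker 23,594.64; Petrov 32,048.05.
Rounded to nearest $50: Sato $17,350; Becker $23,600; Petrov $32,050. Sum = $73,000.
No rounding difference to absorb.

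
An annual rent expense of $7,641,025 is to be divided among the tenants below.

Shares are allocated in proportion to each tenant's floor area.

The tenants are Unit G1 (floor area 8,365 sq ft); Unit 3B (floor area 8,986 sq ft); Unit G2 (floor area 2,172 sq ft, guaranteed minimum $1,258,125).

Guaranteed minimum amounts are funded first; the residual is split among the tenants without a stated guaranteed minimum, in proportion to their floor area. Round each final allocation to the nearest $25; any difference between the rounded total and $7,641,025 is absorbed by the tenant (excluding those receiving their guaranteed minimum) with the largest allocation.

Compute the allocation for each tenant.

Minimums first: Unit G2 $1,258,125. Balance $6,382,900.
Balance split over remaining floor area 17,351: Unit G1 3,077,226.59 → $3,077,225; Unit 3B 3,305,673.41 → $3,305,675.

Unit G1: $3,077,225; Unit 3B: $3,305,675; Unit G2: $1,258,125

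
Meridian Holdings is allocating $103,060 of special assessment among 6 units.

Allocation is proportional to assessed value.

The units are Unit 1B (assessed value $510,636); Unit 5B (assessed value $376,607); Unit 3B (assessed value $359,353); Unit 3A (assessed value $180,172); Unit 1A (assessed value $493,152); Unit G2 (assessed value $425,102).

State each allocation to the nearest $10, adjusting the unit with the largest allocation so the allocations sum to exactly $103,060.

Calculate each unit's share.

Unit 1B: $22,450; Unit 5B: $16,550; Unit 3B: $15,790; Unit 3A: $7,920; Unit 1A: $21,670; Unit G2: $18,680

Total assessed value = 2,345,022.
Raw shares: Unit 1B 510,636/2,345,022 × $103,060 = 22,441.64; Unit 5B 376,607/2,345,022 × $103,060 = 16,551.28; Unit 3B 359,353/2,345,022 × $103,060 = 15,792.99; Unit 3A 180,172/2,345,022 × $103,060 = 7,918.27; Unit 1A 493,152/2,345,022 × $103,060 = 21,673.25; Unit G2 425,102/2,345,022 × $103,060 = 18,682.56.
At nearest $10: Unit 1B $22,440; Unit 5B $16,550; Unit 3B $15,790; Unit 3A $7,920; Unit 1A $21,670; Unit G2 $18,680. Sum = $103,050.
Difference $103,060 − $103,050 = +$10 applied to largest allocation (Unit 1B): Unit 1B becomes $22,450.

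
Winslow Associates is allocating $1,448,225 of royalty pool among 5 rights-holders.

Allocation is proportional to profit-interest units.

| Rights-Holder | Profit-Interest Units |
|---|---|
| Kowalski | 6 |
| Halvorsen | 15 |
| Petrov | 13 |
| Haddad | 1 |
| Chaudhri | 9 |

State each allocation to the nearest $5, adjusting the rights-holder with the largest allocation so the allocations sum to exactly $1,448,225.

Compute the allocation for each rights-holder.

Kowalski: $197,485 | Halvorsen: $493,710 | Petrov: $427,885 | Haddad: $32,915 | Chaudhri: $296,230

Combined profit-interest units = 44.
Pro-rata amounts: Kowalski 6/44 × $1,448,225 = 197,485.23; Halvorsen 15/44 × $1,448,225 = 493,713.07; Petrov 13/44 × $1,448,225 = 427,884.66; Haddad 1/44 × $1,448,225 = 32,914.20; Chaudhri 9/44 × $1,448,225 = 296,227.84.
After rounding ($5): Kowalski $197,485; Halvorsen $493,715; Petrov $427,885; Haddad $32,915; Chaudhri $296,230. Sum = $1,448,230.
Difference $1,448,225 − $1,448,230 = −$5 applied to largest allocation (Halvorsen): Halvorsen becomes $493,710.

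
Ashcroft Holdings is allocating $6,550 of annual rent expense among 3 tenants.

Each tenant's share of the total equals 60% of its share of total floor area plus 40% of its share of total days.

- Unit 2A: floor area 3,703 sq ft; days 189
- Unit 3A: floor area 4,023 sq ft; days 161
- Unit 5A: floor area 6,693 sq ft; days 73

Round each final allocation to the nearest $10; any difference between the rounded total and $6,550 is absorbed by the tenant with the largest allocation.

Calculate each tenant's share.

Unit 2A: $2,180 · Unit 3A: $2,090 · Unit 5A: $2,280

Totals — floor area 14,419, days 423.
Composite weights (60% floor area + 40% days): Unit 2A 0.3328; Unit 3A 0.3196; Unit 5A 0.3475.
Pro-rata amounts: Unit 2A 2,179.92; Unit 3A 2,093.71; Unit 5A 2,276.38.
At nearest $10: Unit 2A $2,180; Unit 3A $2,090; Unit 5A $2,280. Sum = $6,550.
Sum already equals the total — no adjustment.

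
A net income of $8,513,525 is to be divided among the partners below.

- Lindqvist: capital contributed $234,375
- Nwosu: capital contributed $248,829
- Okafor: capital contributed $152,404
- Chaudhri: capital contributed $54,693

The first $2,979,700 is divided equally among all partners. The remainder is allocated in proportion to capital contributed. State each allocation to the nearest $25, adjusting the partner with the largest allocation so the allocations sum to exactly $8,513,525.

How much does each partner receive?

Lindqvist: $2,623,800; Nwosu: $2,739,675; Okafor: $1,966,675; Chaudhri: $1,183,375

First tranche $2,979,700 split equally: $744,925 each.
Remainder $5,533,825 by capital contributed (total 690,301): Lindqvist 1,878,876.37 → $1,878,875; Nwosu 1,994,747.42 → $1,994,750; Okafor 1,221,752.63 → $1,221,750; Chaudhri 438,448.58 → $438,450.
Totals: Lindqvist $744,925 + $1,878,875 = $2,623,800; Nwosu $744,925 + $1,994,750 = $2,739,675; Okafor $744,925 + $1,221,750 = $1,966,675; Chaudhri $744,925 + $438,450 = $1,183,375.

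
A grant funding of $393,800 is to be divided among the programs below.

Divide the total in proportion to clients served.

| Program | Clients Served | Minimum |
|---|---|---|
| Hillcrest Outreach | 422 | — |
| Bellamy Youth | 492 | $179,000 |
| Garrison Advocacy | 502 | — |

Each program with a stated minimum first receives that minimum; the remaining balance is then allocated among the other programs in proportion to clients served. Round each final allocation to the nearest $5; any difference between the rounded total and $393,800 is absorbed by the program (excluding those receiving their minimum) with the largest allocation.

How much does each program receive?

Minimums first: Bellamy Youth $179,000. Residual $214,800.
Residual split over remaining clients served 924: Hillcrest Outreach 98,101.30 → $98,100; Garrison Advocacy 116,698.70 → $116,700.

Hillcrest Outreach: $98,100 · Bellamy Youth: $179,000 · Garrison Advocacy: $116,700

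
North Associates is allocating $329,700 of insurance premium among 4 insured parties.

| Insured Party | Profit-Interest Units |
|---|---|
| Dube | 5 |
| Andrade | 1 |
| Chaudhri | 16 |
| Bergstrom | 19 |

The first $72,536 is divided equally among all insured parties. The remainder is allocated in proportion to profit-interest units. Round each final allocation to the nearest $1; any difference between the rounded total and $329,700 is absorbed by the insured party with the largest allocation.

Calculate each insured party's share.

Dube: $49,495 · Andrade: $24,406 · Chaudhri: $118,491 · Bergstrom: $137,308

Equal tier: $72,536 ÷ 4 = $18,134 apiece.
Remainder $257,164 by profit-interest units (total 41): Dube 31,361.46 → $31,361; Andrade 6,272.29 → $6,272; Chaudhri 100,356.68 → $100,357; Bergstrom 119,173.56 → $119,174.
Totals: Dube $18,134 + $31,361 = $49,495; Andrade $18,134 + $6,272 = $24,406; Chaudhri $18,134 + $100,357 = $118,491; Bergstrom $18,134 + $119,174 = $137,308.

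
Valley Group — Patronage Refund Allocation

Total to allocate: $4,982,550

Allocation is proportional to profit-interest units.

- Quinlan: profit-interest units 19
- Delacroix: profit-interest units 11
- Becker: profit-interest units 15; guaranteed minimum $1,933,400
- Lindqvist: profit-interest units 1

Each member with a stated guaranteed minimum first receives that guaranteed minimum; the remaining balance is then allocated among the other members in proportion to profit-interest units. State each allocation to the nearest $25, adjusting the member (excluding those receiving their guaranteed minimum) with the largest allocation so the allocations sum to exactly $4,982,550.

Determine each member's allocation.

Quinlan: $1,868,850 | Delacroix: $1,081,950 | Becker: $1,933,400 | Lindqvist: $98,350

Minimums first: Becker $1,933,400. Residual $3,049,150.
Residual split over remaining profit-interest units 31: Quinlan 1,868,833.87 → $1,868,825; Delacroix 1,081,956.45 → $1,081,950; Lindqvist 98,359.68 → $98,350.
Rounding difference +$25 applied to Quinlan → $1,868,850.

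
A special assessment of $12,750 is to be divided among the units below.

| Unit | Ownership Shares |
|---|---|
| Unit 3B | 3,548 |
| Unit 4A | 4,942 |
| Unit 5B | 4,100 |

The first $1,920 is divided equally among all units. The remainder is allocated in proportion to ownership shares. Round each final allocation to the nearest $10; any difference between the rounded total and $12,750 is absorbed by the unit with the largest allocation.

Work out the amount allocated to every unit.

Equal tier: $1,920 ÷ 3 = $640 apiece.
Remainder $10,830 by ownership shares (total 12,590): Unit 3B 3,052.01 → $3,050; Unit 4A 4,251.14 → $4,250; Unit 5B 3,526.85 → $3,530.
Totals: Unit 3B $640 + $3,050 = $3,690; Unit 4A $640 + $4,250 = $4,890; Unit 5B $640 + $3,530 = $4,170.

Unit 3B: $3,690; Unit 4A: $4,890; Unit 5B: $4,170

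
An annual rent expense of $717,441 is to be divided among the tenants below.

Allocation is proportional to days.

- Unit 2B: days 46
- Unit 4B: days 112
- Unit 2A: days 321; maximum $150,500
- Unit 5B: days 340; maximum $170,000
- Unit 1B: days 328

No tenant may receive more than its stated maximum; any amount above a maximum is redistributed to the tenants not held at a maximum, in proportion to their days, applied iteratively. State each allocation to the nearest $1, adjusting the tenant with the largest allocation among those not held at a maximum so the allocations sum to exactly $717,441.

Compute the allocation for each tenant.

Unit 2B: $37,571 · Unit 4B: $91,476 · Unit 2A: $150,500 · Unit 5B: $170,000 · Unit 1B: $267,894

Total days = 1,147.
Proportional shares (ignoring caps): Unit 2B 28,772.70; Unit 4B 70,055.27; Unit 2A 200,783.40; Unit 5B 212,667.78; Unit 1B 205,161.86.
Capped: Unit 2A ($150,500), Unit 5B ($170,000); remaining pool $396,941 reallocated over remaining days 486.
Shares after redistribution: Unit 2B 37,570.55 → $37,571; Unit 4B 91,476.12 → $91,476; Unit 1B 267,894.34 → $267,894.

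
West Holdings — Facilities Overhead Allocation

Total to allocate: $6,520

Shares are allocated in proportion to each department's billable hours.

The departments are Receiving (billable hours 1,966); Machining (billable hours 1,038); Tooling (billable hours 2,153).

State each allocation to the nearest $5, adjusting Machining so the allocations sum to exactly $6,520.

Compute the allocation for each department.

Receiving: $2,485 | Machining: $1,315 | Tooling: $2,720

Combined billable hours = 5,157.
Proportional shares: Receiving 1,966/5,157 × $6,520 = 2,485.62; Machining 1,038/5,157 × $6,520 = 1,312.34; Tooling 2,153/5,157 × $6,520 = 2,722.04.
At nearest $5: Receiving $2,485; Machining $1,310; Tooling $2,720. Sum = $6,515.
Difference $6,520 − $6,515 = +$5 applied to Machining: Machining becomes $1,315.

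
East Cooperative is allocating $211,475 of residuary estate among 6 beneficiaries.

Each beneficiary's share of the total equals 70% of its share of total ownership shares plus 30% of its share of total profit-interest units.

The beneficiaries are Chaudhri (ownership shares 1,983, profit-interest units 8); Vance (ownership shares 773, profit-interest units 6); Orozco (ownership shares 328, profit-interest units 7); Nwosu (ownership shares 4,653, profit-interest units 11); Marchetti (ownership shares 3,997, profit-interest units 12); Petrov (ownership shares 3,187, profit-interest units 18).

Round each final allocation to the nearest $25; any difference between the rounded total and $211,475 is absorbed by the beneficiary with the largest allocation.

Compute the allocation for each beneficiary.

Chaudhri: $27,850; Vance: $13,800; Orozco: $10,425; Nwosu: $57,450; Marchetti: $51,925; Petrov: $50,025

Totals — ownership shares 14,921, profit-interest units 62.
Blended shares (70% ownership shares + 30% profit-interest units): Chaudhri 0.1317; Vance 0.0653; Orozco 0.0493; Nwosu 0.2715; Marchetti 0.2456; Petrov 0.2366.
Raw shares: Chaudhri 27,859.64; Vance 13,808.59; Orozco 10,416.98; Nwosu 57,418.73; Marchetti 51,933.77; Petrov 50,037.29.
At nearest $25: Chaudhri $27,850; Vance $13,800; Orozco $10,425; Nwosu $57,425; Marchetti $51,925; Petrov $50,025. Sum = $211,450.
Difference $211,475 − $211,450 = +$25 applied to largest allocation (Nwosu): Nwosu becomes $57,450.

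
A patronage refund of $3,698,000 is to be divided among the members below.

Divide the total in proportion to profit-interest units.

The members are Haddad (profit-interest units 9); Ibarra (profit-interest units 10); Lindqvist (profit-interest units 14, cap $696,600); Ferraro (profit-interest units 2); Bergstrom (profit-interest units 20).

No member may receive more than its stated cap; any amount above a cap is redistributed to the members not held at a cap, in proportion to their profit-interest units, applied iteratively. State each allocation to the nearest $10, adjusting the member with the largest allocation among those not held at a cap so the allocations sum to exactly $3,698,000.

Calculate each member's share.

Haddad: $658,840; Ibarra: $732,050; Lindqvist: $696,600; Ferraro: $146,410; Bergstrom: $1,464,100

Total profit-interest units = 55.
Proportional shares (ignoring caps): Haddad 605,127.27; Ibarra 672,363.64; Lindqvist 941,309.09; Ferraro 134,472.73; Bergstrom 1,344,727.27.
Capped: Lindqvist ($696,600); remaining pool $3,001,400 reallocated over remaining profit-interest units 41.
Remaining shares: Haddad 658,843.90 → $658,840; Ibarra 732,048.78 → $732,050; Ferraro 146,409.76 → $146,410; Bergstrom 1,464,097.56 → $1,464,100.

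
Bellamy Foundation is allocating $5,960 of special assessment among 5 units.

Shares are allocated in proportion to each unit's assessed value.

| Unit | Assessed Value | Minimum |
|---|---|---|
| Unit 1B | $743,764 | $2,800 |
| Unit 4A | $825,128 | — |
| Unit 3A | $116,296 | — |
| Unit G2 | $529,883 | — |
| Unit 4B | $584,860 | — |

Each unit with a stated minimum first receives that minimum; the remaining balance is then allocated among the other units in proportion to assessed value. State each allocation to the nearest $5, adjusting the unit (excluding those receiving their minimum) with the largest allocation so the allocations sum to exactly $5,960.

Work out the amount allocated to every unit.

Minimums first: Unit 1B $2,800. Remaining pool $3,160.
Remaining pool split over remaining assessed value 2,056,167: Unit 4A 1,268.09 → $1,270; Unit 3A 178.73 → $180; Unit G2 814.35 → $815; Unit 4B 898.84 → $900.
Rounding difference −$5 applied to Unit 4A → $1,265.

Unit 1B: $2,800; Unit 4A: $1,265; Unit 3A: $180; Unit G2: $815; Unit 4B: $900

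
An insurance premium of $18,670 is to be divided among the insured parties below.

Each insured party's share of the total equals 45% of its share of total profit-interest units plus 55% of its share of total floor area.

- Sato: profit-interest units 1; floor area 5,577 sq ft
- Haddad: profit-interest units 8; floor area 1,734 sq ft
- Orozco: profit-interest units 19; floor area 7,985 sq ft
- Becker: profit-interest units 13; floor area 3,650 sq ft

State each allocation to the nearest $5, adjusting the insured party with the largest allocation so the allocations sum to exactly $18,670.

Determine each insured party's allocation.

Totals — profit-interest units 41, floor area 18,946.
Composite weights (45% profit-interest units + 55% floor area): Sato 0.1729; Haddad 0.1381; Orozco 0.4403; Becker 0.2486.
Proportional shares: Sato 3,227.58; Haddad 2,579.12; Orozco 8,221.15; Becker 4,642.15.
After rounding ($5): Sato $3,230; Haddad $2,580; Orozco $8,220; Becker $4,640. Sum = $18,670.
Rounded total matches; no reconciliation needed.

Sato: $3,230 · Haddad: $2,580 · Orozco: $8,220 · Becker: $4,640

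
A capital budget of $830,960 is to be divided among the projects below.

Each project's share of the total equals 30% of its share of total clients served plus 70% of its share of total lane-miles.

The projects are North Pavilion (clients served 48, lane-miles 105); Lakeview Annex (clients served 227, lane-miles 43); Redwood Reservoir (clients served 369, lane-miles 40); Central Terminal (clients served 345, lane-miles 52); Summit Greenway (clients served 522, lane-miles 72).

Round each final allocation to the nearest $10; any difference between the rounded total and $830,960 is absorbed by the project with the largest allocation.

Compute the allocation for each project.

North Pavilion: $203,670; Lakeview Annex: $117,620; Redwood Reservoir: $135,450; Central Terminal: $153,860; Summit Greenway: $220,360

Totals — clients served 1,511, lane-miles 312.
Combined weights (30% clients served + 70% lane-miles): North Pavilion 0.2451; Lakeview Annex 0.1415; Redwood Reservoir 0.1630; Central Terminal 0.1852; Summit Greenway 0.2652.
Pro-rata amounts: North Pavilion 203,674.14; Lakeview Annex 117,617.28; Redwood Reservoir 135,451.74; Central Terminal 153,864.17; Summit Greenway 220,352.67.
Rounded to nearest $10: North Pavilion $203,670; Lakeview Annex $117,620; Redwood Reservoir $135,450; Central Terminal $153,860; Summit Greenway $220,350. Sum = $830,950.
Difference $830,960 − $830,950 = +$10 applied to largest allocation (Summit Greenway): Summit Greenway becomes $220,360.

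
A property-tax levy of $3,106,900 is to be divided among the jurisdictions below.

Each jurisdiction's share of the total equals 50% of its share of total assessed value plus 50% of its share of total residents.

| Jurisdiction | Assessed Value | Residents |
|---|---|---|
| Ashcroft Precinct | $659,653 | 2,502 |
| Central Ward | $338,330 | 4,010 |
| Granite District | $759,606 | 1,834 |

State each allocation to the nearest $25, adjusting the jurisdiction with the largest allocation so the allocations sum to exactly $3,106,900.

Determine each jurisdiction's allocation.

Totals — assessed value 1,757,589, residents 8,346.
Blended shares (50% assessed value + 50% residents): Ashcroft Precinct 0.3376; Central Ward 0.3365; Granite District 0.3260.
Unrounded shares: Ashcroft Precinct 1,048,736.13; Central Ward 1,045,419.56; Granite District 1,012,744.31.
After rounding ($25): Ashcroft Precinct $1,048,725; Central Ward $1,045,425; Granite District $1,012,750. Sum = $3,106,900.
Sum already equals the total — no adjustment.

Ashcroft Precinct: $1,048,725; Central Ward: $1,045,425; Granite District: $1,012,750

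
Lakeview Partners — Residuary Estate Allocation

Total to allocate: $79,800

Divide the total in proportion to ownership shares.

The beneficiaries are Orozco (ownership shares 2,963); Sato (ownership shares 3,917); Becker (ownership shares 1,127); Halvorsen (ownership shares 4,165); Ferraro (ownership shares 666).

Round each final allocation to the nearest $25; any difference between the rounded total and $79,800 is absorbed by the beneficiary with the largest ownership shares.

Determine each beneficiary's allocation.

Orozco: $18,425 · Sato: $24,350 · Becker: $7,000 · Halvorsen: $25,875 · Ferraro: $4,150

Combined ownership shares = 12,838.
Unrounded shares: Orozco 2,963/12,838 × $79,800 = 18,417.78; Sato 3,917/12,838 × $79,800 = 24,347.76; Becker 1,127/12,838 × $79,800 = 7,005.34; Halvorsen 4,165/12,838 × $79,800 = 25,889.31; Ferraro 666/12,838 × $79,800 = 4,139.80.
After rounding ($25): Orozco $18,425; Sato $24,350; Becker $7,000; Halvorsen $25,900; Ferraro $4,150. Sum = $79,825.
Difference $79,800 − $79,825 = −$25 applied to largest ownership shares (Halvorsen): Halvorsen becomes $25,875.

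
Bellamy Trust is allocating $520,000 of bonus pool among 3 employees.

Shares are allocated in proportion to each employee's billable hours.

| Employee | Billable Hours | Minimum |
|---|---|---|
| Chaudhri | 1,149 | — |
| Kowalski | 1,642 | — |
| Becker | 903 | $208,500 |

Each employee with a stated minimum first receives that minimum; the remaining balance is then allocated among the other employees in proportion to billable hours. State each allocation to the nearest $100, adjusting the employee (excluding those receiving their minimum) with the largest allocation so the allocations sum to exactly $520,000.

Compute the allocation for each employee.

Chaudhri: $128,200 | Kowalski: $183,300 | Becker: $208,500

Minimums first: Becker $208,500. Remaining pool $311,500.
Remaining pool split over remaining billable hours 2,791: Chaudhri 128,238.45 → $128,200; Kowalski 183,261.55 → $183,300.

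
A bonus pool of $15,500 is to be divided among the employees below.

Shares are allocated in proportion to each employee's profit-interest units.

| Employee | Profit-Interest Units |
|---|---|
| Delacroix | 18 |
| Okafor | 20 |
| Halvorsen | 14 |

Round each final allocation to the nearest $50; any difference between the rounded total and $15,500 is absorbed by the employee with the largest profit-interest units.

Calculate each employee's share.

Delacroix: $5,350 | Okafor: $6,000 | Halvorsen: $4,150

Combined profit-interest units = 52.
Raw shares: Delacroix 18/52 × $15,500 = 5,365.38; Okafor 20/52 × $15,500 = 5,961.54; Halvorsen 14/52 × $15,500 = 4,173.08.
At nearest $50: Delacroix $5,350; Okafor $5,950; Halvorsen $4,150. Sum = $15,450.
Difference $15,500 − $15,450 = +$50 applied to largest profit-interest units (Okafor): Okafor becomes $6,000.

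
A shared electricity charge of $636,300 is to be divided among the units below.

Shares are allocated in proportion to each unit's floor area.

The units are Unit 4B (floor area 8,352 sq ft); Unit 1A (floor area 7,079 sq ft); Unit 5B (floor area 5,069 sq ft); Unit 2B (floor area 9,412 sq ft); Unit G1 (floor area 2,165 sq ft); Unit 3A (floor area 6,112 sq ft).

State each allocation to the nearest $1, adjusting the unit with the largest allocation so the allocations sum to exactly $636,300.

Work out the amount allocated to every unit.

Floor area total: 38,189.
Pro-rata amounts: Unit 4B 8,352/38,189 × $636,300 = 139,159.90; Unit 1A 7,079/38,189 × $636,300 = 117,949.35; Unit 5B 5,069/38,189 × $636,300 = 84,459.00; Unit 2B 9,412/38,189 × $636,300 = 156,821.48; Unit G1 2,165/38,189 × $636,300 = 36,072.94; Unit 3A 6,112/38,189 × $636,300 = 101,837.32.
Rounded to nearest $1: Unit 4B $139,160; Unit 1A $117,949; Unit 5B $84,459; Unit 2B $156,821; Unit G1 $36,073; Unit 3A $101,837. Sum = $636,299.
Difference $636,300 − $636,299 = +$1 applied to largest allocation (Unit 2B): Unit 2B becomes $156,822.

Unit 4B: $139,160 | Unit 1A: $117,949 | Unit 5B: $84,459 | Unit 2B: $156,822 | Unit G1: $36,073 | Unit 3A: $101,837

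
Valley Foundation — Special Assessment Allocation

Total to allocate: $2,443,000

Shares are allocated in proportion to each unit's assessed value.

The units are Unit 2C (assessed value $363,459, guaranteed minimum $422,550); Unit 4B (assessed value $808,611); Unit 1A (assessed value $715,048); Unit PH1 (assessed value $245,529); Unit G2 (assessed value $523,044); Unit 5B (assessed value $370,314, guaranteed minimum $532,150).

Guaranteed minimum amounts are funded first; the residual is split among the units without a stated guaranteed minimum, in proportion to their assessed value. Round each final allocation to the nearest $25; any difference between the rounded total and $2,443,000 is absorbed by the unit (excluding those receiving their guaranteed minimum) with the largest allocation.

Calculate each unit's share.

Unit 2C: $422,550 | Unit 4B: $525,000 | Unit 1A: $464,275 | Unit PH1: $159,425 | Unit G2: $339,600 | Unit 5B: $532,150

Fund the minimums — Unit 2C $422,550; Unit 5B $532,150. Balance $1,488,300.
Balance split over remaining assessed value 2,292,232: Unit 4B 525,014.81 → $525,025; Unit 1A 464,266.24 → $464,275; Unit PH1 159,417.03 → $159,425; Unit G2 339,601.92 → $339,600.
Rounding difference −$25 applied to Unit 4B → $525,000.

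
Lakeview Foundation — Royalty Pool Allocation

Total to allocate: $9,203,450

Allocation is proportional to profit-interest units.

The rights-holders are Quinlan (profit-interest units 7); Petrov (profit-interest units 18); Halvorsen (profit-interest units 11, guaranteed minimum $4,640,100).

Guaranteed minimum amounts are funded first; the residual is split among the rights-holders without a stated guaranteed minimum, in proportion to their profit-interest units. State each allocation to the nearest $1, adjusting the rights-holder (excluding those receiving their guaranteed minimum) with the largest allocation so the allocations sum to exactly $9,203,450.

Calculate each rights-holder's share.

Quinlan: $1,277,738 · Petrov: $3,285,612 · Halvorsen: $4,640,100

Fund the minimums — Halvorsen $4,640,100. Residual $4,563,350.
Residual split over remaining profit-interest units 25: Quinlan 1,277,738.00 → $1,277,738; Petrov 3,285,612.00 → $3,285,612.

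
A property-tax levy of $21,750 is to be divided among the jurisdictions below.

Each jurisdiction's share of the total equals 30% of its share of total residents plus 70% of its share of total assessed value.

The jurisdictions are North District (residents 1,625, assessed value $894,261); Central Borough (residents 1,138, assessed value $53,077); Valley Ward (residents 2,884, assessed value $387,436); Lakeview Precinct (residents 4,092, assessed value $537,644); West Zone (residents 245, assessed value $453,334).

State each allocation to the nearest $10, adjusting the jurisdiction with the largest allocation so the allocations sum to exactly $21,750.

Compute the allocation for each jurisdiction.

North District: $6,920; Central Borough: $1,090; Valley Ward: $4,420; Lakeview Precinct: $6,190; West Zone: $3,130

Totals — residents 9,984, assessed value 2,325,752.
Blended shares (30% residents + 70% assessed value): North District 0.3180; Central Borough 0.0502; Valley Ward 0.2033; Lakeview Precinct 0.2848; West Zone 0.1438.
Proportional shares: North District 6,916.09; Central Borough 1,091.19; Valley Ward 4,421.09; Lakeview Precinct 6,193.87; West Zone 3,127.77.
At nearest $10: North District $6,920; Central Borough $1,090; Valley Ward $4,420; Lakeview Precinct $6,190; West Zone $3,130. Sum = $21,750.
No rounding difference to absorb.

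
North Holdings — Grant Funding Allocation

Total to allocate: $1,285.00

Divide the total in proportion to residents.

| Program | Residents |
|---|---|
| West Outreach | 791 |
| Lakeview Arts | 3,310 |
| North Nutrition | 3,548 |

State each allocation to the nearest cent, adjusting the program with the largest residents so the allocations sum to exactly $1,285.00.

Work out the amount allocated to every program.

Total residents = 791 + 3,310 + 3,548 = 7,649.
Proportional shares: West Outreach 132.8847; Lakeview Arts 556.0662; North Nutrition 596.0492.
Rounded to nearest cent: West Outreach $132.88; Lakeview Arts $556.07; North Nutrition $596.05. Sum = $1,285.00.
No rounding difference to absorb.

West Outreach: $132.88 | Lakeview Arts: $556.07 | North Nutrition: $596.05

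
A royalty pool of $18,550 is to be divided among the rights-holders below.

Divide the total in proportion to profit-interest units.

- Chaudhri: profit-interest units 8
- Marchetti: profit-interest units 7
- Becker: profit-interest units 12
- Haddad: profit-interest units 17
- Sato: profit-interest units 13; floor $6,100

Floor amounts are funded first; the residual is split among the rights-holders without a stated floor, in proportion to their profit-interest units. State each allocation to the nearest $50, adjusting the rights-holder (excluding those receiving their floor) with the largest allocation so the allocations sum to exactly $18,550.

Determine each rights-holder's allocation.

Fund the minimums — Sato $6,100. Remaining pool $12,450.
Remaining pool split over remaining profit-interest units 44: Chaudhri 2,263.64 → $2,250; Marchetti 1,980.68 → $2,000; Becker 3,395.45 → $3,400; Haddad 4,810.23 → $4,800.

Chaudhri: $2,250 · Marchetti: $2,000 · Becker: $3,400 · Haddad: $4,800 · Sato: $6,100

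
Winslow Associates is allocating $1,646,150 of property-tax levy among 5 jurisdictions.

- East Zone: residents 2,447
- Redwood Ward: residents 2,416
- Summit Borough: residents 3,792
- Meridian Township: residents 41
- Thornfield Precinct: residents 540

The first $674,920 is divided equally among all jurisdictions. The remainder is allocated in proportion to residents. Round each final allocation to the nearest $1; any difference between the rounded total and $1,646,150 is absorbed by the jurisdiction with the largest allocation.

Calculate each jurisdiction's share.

$674,920 shared equally gives $134,984 per jurisdiction.
Remainder $971,230 by residents (total 9,236): East Zone 257,319.17 → $257,319; Redwood Ward 254,059.30 → $254,059; Summit Borough 398,755.32 → $398,755; Meridian Township 4,311.44 → $4,311; Thornfield Precinct 56,784.78 → $56,785.
Rounding difference +$1 on remainder applied to Summit Borough.
Totals: East Zone $134,984 + $257,319 = $392,303; Redwood Ward $134,984 + $254,059 = $389,043; Summit Borough $134,984 + $398,756 = $533,740; Meridian Township $134,984 + $4,311 = $139,295; Thornfield Precinct $134,984 + $56,785 = $191,769.

East Zone: $392,303 | Redwood Ward: $389,043 | Summit Borough: $533,740 | Meridian Township: $139,295 | Thornfield Precinct: $191,769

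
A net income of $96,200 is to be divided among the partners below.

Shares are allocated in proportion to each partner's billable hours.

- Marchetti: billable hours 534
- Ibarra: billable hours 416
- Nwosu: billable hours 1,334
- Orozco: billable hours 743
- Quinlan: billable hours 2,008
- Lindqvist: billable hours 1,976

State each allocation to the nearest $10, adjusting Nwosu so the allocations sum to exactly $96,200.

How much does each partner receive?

Billable hours total: 7,011.
Raw shares: Marchetti 534/7,011 × $96,200 = 7,327.17; Ibarra 416/7,011 × $96,200 = 5,708.06; Nwosu 1,334/7,011 × $96,200 = 18,304.21; Orozco 743/7,011 × $96,200 = 10,194.92; Quinlan 2,008/7,011 × $96,200 = 27,552.36; Lindqvist 1,976/7,011 × $96,200 = 27,113.28.
Rounded to nearest $10: Marchetti $7,330; Ibarra $5,710; Nwosu $18,300; Orozco $10,190; Quinlan $27,550; Lindqvist $27,110. Sum = $96,190.
Difference $96,200 − $96,190 = +$10 applied to Nwosu: Nwosu becomes $18,310.

Marchetti: $7,330; Ibarra: $5,710; Nwosu: $18,310; Orozco: $10,190; Quinlan: $27,550; Lindqvist: $27,110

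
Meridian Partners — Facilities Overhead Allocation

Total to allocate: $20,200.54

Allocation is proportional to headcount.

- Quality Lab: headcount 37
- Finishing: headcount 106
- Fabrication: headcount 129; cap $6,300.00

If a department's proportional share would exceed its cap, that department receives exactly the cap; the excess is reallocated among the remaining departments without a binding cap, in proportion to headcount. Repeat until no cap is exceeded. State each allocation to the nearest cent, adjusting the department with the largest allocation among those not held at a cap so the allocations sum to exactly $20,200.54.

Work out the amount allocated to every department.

Combined headcount = 272.
Proportional shares (ignoring caps): Quality Lab 2,747.8676; Finishing 7,872.2693; Fabrication 9,580.4032.
Capped: Fabrication ($6,300.00); balance $13,900.54 reallocated over remaining headcount 143.
Redistributed shares: Quality Lab 3,596.6432 → $3,596.64; Finishing 10,303.8968 → $10,303.90.

Quality Lab: $3,596.64 · Finishing: $10,303.90 · Fabrication: $6,300.00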